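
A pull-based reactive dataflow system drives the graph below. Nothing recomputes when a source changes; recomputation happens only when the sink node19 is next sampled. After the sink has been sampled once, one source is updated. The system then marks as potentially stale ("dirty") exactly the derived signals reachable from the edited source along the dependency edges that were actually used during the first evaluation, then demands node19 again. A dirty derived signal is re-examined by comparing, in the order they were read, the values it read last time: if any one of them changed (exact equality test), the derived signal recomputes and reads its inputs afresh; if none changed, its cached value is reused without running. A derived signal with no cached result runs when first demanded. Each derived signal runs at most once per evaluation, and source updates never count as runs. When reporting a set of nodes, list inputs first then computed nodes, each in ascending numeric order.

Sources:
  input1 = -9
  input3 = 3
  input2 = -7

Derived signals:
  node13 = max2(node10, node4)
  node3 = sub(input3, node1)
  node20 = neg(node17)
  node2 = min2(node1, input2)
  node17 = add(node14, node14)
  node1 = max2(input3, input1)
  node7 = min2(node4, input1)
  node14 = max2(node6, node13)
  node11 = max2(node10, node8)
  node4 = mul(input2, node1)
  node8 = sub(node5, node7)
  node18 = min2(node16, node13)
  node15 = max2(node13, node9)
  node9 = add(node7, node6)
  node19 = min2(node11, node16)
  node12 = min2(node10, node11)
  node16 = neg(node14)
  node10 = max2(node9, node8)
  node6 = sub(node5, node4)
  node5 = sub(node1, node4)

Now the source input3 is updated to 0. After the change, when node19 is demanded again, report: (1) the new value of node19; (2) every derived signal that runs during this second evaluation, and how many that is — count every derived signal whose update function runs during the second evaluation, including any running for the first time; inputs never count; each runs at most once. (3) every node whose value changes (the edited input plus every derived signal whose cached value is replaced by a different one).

New value of node19: -9.
Derived signals that run: node1, node4, node5, node6, node7, node8, node9, node10, node11, node13, node14, node16, node19 — 13 in total.
Values that change: input3, node1, node4, node5, node6, node7, node8, node9, node10, node11, node13, node14, node16, node19.

First evaluation (everything demanded from the output):
  node1 = max2(3, -9) = 3
  node4 = mul(-7, 3) = -21
  node5 = sub(3, -21) = 24
  node6 = sub(24, -21) = 45
  node7 = min2(-21, -9) = -21
  node8 = sub(24, -21) = 45
  node9 = add(-21, 45) = 24
  node10 = max2(24, 45) = 45
  node11 = max2(45, 45) = 45
  node13 = max2(45, -21) = 45
  node14 = max2(45, 45) = 45
  node16 = neg(45) = -45
  node19 = min2(45, -45) = -45

Propagation after the edit:
  node1: runs — input3 3->0; result 0.
  node4: runs — node1 3->0; result 0.
  node5: runs — node1 3->0; node4 -21->0; result 0.
  node6: runs — node5 24->0; node4 -21->0; result 0.
  node7: runs — node4 -21->0; result -9.
  node8: runs — node5 24->0; node7 -21->-9; result 9.
  node9: runs — node7 -21->-9; node6 45->0; result -9.
  node10: runs — node9 24->-9; node8 45->9; result 9.
  node11: runs — node10 45->9; node8 45->9; result 9.
  node13: runs — node10 45->9; node4 -21->0; result 9.
  node14: runs — node6 45->0; node13 45->9; result 9.
  node16: runs — node14 45->9; result -9.
  node19: runs — node11 45->9; node16 -45->-9; result -9.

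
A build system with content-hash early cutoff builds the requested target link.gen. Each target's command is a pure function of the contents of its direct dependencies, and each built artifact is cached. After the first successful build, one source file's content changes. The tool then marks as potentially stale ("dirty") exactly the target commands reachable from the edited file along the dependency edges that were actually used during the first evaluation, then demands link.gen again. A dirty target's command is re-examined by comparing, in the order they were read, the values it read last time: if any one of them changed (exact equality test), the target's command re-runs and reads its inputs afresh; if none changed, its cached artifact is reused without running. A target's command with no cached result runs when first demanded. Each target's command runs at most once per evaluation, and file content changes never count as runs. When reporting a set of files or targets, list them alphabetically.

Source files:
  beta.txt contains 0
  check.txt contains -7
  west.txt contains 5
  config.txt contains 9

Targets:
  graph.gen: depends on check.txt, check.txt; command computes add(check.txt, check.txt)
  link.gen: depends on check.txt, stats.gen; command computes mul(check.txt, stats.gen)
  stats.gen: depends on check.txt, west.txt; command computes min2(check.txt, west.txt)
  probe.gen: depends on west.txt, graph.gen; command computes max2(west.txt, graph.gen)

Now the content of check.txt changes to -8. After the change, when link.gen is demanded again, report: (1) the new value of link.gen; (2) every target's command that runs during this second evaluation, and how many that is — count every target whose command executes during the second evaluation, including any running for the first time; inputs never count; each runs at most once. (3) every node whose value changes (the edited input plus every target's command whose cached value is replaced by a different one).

First evaluation (everything demanded from the output):
  stats.gen = min2(-7, 5) = -7
  link.gen = mul(-7, -7) = 49

Propagation after the edit:
  stats.gen: runs — check.txt -7->-8; result -8.
  link.gen: runs — check.txt -7->-8; stats.gen -7->-8; result 64.

New value of link.gen: 64.
Target commands that run: link.gen, stats.gen — 2 in total.
Values that change: check.txt, link.gen, stats.gen.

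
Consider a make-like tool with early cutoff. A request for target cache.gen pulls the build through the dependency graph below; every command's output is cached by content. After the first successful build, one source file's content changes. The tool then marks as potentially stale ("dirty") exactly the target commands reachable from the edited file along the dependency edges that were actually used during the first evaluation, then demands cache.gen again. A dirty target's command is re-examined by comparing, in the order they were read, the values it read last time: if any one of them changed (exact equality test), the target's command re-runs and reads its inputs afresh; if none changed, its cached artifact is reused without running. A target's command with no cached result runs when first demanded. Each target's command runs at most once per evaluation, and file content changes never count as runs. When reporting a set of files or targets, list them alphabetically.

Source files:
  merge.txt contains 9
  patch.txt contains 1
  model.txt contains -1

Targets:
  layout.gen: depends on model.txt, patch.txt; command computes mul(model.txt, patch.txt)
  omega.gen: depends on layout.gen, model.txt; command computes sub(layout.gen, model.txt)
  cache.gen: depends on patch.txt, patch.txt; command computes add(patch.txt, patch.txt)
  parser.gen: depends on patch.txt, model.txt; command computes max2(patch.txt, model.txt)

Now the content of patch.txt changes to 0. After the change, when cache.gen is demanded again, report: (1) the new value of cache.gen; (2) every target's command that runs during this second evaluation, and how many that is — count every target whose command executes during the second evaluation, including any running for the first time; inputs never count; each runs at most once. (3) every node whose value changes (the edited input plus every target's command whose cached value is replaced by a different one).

First demand of the output computes:
  cache.gen = add(1, 1) = 2

After the edit, cleaning proceeds:
  cache.gen: a read changed (patch.txt 1->0; patch.txt 1->0) — executes, giving 0.

Demanding cache.gen again yields 0.
1 target commands run: cache.gen.
The nodes whose values change: cache.gen, patch.txt.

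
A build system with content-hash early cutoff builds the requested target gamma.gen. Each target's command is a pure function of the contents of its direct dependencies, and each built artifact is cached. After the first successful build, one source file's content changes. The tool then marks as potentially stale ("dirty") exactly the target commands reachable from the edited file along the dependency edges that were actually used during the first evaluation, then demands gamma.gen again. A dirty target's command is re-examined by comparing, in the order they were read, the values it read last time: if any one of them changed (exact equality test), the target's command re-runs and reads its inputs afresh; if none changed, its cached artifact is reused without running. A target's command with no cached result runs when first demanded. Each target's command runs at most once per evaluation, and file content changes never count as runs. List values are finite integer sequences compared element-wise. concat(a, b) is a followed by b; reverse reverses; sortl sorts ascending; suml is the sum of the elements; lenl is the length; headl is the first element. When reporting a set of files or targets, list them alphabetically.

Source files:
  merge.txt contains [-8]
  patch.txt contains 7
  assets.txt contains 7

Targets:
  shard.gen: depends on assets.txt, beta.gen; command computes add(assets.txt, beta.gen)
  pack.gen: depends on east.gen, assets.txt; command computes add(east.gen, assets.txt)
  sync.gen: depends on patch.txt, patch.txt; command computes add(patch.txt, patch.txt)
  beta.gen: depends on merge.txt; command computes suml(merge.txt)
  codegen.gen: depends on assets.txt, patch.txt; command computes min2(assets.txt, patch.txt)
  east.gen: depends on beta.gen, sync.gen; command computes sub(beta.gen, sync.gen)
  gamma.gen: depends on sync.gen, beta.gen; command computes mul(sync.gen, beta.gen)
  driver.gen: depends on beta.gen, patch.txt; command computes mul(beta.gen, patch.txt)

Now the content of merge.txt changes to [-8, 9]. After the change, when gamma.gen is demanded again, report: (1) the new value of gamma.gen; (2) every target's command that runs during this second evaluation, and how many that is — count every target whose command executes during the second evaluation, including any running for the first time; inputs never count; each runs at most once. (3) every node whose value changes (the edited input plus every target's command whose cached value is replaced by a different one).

First evaluation (everything demanded from the output):
  beta.gen = suml([-8]) = -8
  sync.gen = add(7, 7) = 14
  gamma.gen = mul(14, -8) = -112

Propagation after the edit:
  beta.gen: runs — merge.txt [-8]->[-8, 9]; result 1.
  gamma.gen: runs — beta.gen -8->1; result 14.

New value of gamma.gen: 14.
Target commands that run: beta.gen, gamma.gen — 2 in total.
Values that change: beta.gen, gamma.gen, merge.txt.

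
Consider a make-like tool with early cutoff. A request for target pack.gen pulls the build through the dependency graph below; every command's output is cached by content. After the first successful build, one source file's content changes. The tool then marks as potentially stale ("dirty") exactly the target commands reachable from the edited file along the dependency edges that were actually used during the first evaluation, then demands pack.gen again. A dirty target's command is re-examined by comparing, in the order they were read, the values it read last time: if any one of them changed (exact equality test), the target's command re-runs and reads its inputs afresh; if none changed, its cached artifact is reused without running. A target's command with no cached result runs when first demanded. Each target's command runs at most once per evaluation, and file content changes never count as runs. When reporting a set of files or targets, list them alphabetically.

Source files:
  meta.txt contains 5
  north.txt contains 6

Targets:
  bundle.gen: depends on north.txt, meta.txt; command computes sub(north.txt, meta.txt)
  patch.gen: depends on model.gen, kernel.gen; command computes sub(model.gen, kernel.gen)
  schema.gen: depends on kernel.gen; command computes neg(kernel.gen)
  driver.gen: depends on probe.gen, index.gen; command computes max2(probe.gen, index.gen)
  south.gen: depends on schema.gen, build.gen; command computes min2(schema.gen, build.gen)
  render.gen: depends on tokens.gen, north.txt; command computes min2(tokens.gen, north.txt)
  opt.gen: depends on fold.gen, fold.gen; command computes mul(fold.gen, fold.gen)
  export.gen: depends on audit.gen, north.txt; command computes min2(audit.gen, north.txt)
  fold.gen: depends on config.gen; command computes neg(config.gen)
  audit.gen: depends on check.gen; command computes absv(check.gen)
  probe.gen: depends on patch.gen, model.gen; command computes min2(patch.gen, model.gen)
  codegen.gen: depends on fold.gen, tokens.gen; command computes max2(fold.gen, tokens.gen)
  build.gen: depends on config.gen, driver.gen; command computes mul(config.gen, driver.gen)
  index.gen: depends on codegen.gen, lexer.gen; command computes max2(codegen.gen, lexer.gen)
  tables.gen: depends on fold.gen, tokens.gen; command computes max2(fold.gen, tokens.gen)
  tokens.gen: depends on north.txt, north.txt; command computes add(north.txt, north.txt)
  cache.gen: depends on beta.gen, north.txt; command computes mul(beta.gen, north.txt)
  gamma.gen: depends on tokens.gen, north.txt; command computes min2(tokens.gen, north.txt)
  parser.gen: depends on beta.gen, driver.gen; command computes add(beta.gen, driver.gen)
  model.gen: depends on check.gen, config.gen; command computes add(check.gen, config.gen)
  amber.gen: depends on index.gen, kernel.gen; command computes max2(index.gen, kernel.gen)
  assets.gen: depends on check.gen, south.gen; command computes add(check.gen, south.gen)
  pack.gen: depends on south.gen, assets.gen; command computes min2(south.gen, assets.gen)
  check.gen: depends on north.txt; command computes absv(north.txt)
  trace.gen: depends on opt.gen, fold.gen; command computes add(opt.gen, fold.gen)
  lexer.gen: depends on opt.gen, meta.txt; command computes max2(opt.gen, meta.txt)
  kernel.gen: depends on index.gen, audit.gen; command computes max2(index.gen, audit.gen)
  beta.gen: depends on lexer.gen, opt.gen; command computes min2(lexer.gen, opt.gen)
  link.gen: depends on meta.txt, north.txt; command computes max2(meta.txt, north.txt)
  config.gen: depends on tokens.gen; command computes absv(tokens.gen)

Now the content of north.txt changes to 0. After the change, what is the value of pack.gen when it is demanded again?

First demand of the output computes:
  check.gen = absv(6) = 6
  audit.gen = absv(6) = 6
  tokens.gen = add(6, 6) = 12
  config.gen = absv(12) = 12
  fold.gen = neg(12) = -12
  codegen.gen = max2(-12, 12) = 12
  model.gen = add(6, 12) = 18
  opt.gen = mul(-12, -12) = 144
  lexer.gen = max2(144, 5) = 144
  index.gen = max2(12, 144) = 144
  kernel.gen = max2(144, 6) = 144
  patch.gen = sub(18, 144) = -126
  probe.gen = min2(-126, 18) = -126
  driver.gen = max2(-126, 144) = 144
  build.gen = mul(12, 144) = 1728
  schema.gen = neg(144) = -144
  south.gen = min2(-144, 1728) = -144
  assets.gen = add(6, -144) = -138
  pack.gen = min2(-144, -138) = -144

After the edit, cleaning proceeds:
  check.gen: a read changed (north.txt 6->0) — executes, giving 0.
  audit.gen: a read changed (check.gen 6->0) — executes, giving 0.
  tokens.gen: a read changed (north.txt 6->0; north.txt 6->0) — executes, giving 0.
  config.gen: a read changed (tokens.gen 12->0) — executes, giving 0.
  fold.gen: a read changed (config.gen 12->0) — executes, giving 0.
  codegen.gen: a read changed (fold.gen -12->0; tokens.gen 12->0) — executes, giving 0.
  model.gen: a read changed (check.gen 6->0; config.gen 12->0) — executes, giving 0.
  opt.gen: a read changed (fold.gen -12->0; fold.gen -12->0) — executes, giving 0.
  lexer.gen: a read changed (opt.gen 144->0) — executes, giving 5.
  index.gen: a read changed (codegen.gen 12->0; lexer.gen 144->5) — executes, giving 5.
  kernel.gen: a read changed (index.gen 144->5; audit.gen 6->0) — executes, giving 5.
  patch.gen: a read changed (model.gen 18->0; kernel.gen 144->5) — executes, giving -5.
  probe.gen: a read changed (patch.gen -126->-5; model.gen 18->0) — executes, giving -5.
  driver.gen: a read changed (probe.gen -126->-5; index.gen 144->5) — executes, giving 5.
  build.gen: a read changed (config.gen 12->0; driver.gen 144->5) — executes, giving 0.
  schema.gen: a read changed (kernel.gen 144->5) — executes, giving -5.
  south.gen: a read changed (schema.gen -144->-5; build.gen 1728->0) — executes, giving -5.
  assets.gen: a read changed (check.gen 6->0; south.gen -144->-5) — executes, giving -5.
  pack.gen: a read changed (south.gen -144->-5; assets.gen -138->-5) — executes, giving -5.

Demanding pack.gen again yields -5.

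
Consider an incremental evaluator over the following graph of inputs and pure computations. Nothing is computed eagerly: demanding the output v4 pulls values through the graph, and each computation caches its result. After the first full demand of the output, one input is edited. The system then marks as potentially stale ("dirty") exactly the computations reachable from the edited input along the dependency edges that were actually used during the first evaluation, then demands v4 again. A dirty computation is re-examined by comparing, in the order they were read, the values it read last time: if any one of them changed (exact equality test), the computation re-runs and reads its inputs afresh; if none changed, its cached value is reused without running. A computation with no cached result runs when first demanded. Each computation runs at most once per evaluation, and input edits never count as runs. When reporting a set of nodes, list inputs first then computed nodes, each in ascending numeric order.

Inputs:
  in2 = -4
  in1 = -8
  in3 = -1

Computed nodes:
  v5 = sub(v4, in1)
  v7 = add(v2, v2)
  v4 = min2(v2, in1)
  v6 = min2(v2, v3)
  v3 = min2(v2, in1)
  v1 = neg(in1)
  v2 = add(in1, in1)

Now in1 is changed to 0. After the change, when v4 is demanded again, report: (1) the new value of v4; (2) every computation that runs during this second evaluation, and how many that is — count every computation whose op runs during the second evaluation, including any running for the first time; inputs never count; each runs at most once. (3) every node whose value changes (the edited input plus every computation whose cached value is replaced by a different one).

Initial pass — values computed on the first demand:
  v2 = add(-8, -8) = -16
  v4 = min2(-16, -8) = -16

Second demand — change propagation:
  v2: re-runs because in1 -8->0; in1 -8->0; new result 0.
  v4: re-runs because v2 -16->0; in1 -8->0; new result 0.

v4 now evaluates to 0.
Run set: v2, v4 (2 run).
Changed values: in1, v2, v4.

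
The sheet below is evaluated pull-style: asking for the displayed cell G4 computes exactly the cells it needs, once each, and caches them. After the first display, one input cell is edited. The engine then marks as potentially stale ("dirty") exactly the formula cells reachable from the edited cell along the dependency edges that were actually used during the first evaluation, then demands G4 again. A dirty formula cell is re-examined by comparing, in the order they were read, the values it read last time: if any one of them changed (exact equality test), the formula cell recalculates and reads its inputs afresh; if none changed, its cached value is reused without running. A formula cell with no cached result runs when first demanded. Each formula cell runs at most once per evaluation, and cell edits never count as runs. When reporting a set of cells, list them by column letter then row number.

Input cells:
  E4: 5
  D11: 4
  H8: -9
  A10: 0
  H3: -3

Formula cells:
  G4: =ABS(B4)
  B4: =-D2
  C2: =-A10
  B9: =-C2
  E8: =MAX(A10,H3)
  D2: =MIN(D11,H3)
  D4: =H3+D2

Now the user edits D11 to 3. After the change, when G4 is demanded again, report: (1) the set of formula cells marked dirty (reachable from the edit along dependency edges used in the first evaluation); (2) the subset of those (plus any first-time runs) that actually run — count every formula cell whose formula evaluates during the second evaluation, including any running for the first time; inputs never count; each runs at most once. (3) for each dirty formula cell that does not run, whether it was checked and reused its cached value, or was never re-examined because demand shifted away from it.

The edit dirties: B4, D2, G4.
1 formula cells run: D2.
Cache hits after checking: B4, G4.
Note the absorption at D2: it re-runs yet its value is the same, leaving the output's value untouched.

First demand of the output computes:
  D2 = MIN(4, -3) = -3
  B4 = -(-3) = 3
  G4 = ABS(3) = 3

After the edit, cleaning proceeds:
  D2: a read changed (D11 4->3) — executes, giving -3 — identical to its old value.
  B4: dirty, but its reads are unchanged (D2 unchanged); cached 3 stands.
  G4: dirty, but its reads are unchanged (B4 unchanged); cached 3 stands.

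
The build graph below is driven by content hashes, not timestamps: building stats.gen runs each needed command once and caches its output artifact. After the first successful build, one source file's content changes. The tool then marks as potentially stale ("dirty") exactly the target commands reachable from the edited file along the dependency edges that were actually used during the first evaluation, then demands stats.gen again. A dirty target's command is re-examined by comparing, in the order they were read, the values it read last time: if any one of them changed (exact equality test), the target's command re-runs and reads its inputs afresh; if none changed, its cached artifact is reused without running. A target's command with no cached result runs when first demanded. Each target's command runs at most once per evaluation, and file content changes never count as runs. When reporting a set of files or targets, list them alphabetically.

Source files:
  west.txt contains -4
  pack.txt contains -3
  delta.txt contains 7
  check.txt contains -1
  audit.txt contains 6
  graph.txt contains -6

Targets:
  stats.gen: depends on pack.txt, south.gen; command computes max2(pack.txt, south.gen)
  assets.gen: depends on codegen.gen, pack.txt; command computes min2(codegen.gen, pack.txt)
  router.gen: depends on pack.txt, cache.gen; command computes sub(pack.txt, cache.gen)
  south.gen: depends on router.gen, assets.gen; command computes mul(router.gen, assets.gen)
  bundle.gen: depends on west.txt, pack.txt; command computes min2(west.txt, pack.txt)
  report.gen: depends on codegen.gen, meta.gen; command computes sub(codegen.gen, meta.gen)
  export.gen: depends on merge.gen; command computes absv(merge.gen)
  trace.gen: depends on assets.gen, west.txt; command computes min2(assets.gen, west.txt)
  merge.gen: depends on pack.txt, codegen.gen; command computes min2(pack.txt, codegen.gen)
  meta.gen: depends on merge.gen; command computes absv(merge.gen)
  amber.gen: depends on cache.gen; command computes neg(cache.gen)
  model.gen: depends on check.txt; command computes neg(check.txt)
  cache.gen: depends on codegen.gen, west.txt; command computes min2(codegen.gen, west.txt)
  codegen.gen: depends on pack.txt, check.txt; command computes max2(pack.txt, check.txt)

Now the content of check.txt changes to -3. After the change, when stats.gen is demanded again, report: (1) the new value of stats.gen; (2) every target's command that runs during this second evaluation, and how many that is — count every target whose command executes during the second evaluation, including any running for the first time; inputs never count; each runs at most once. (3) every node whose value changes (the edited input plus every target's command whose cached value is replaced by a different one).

stats.gen now evaluates to -3.
Run set: assets.gen, cache.gen, codegen.gen (3 run).
Changed values: check.txt, codegen.gen.
The important point: at router.gen every value read last time is unchanged, so the dirty flag clears without a run.

Initial pass — values computed on the first demand:
  codegen.gen = max2(-3, -1) = -1
  assets.gen = min2(-1, -3) = -3
  cache.gen = min2(-1, -4) = -4
  router.gen = sub(-3, -4) = 1
  south.gen = mul(1, -3) = -3
  stats.gen = max2(-3, -3) = -3

Second demand — change propagation:
  codegen.gen: re-runs because check.txt -1->-3; new result -3.
  assets.gen: re-runs because codegen.gen -1->-3; new result -3 (unchanged).
  cache.gen: re-runs because codegen.gen -1->-3; new result -4 (unchanged).
  router.gen: re-examined; everything it read last time is the same (pack.txt unchanged, cache.gen unchanged) — cache 1 kept, no run.
  south.gen: re-examined; everything it read last time is the same (router.gen unchanged, assets.gen unchanged) — cache -3 kept, no run.
  stats.gen: re-examined; everything it read last time is the same (pack.txt unchanged, south.gen unchanged) — cache -3 kept, no run.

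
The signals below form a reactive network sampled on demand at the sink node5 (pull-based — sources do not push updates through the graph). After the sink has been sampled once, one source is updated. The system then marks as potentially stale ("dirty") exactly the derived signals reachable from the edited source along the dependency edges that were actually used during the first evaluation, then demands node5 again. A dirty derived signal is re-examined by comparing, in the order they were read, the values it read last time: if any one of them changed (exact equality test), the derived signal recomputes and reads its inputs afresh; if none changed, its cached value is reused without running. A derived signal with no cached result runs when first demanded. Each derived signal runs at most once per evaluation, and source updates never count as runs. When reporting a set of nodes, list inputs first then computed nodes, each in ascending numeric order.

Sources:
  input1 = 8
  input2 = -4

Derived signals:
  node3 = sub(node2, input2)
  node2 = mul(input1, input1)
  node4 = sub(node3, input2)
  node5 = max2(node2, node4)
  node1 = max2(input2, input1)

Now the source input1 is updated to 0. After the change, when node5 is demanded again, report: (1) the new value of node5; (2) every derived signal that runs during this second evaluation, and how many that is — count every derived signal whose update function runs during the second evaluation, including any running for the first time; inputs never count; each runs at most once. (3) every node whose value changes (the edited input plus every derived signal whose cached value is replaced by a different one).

node5 now evaluates to 8.
Run set: node2, node3, node4, node5 (4 run).
Changed values: input1, node2, node3, node4, node5.

Initial pass — values computed on the first demand:
  node2 = mul(8, 8) = 64
  node3 = sub(64, -4) = 68
  node4 = sub(68, -4) = 72
  node5 = max2(64, 72) = 72

Second demand — change propagation:
  node2: re-runs because input1 8->0; input1 8->0; new result 0.
  node3: re-runs because node2 64->0; new result 4.
  node4: re-runs because node3 68->4; new result 8.
  node5: re-runs because node2 64->0; node4 72->8; new result 8.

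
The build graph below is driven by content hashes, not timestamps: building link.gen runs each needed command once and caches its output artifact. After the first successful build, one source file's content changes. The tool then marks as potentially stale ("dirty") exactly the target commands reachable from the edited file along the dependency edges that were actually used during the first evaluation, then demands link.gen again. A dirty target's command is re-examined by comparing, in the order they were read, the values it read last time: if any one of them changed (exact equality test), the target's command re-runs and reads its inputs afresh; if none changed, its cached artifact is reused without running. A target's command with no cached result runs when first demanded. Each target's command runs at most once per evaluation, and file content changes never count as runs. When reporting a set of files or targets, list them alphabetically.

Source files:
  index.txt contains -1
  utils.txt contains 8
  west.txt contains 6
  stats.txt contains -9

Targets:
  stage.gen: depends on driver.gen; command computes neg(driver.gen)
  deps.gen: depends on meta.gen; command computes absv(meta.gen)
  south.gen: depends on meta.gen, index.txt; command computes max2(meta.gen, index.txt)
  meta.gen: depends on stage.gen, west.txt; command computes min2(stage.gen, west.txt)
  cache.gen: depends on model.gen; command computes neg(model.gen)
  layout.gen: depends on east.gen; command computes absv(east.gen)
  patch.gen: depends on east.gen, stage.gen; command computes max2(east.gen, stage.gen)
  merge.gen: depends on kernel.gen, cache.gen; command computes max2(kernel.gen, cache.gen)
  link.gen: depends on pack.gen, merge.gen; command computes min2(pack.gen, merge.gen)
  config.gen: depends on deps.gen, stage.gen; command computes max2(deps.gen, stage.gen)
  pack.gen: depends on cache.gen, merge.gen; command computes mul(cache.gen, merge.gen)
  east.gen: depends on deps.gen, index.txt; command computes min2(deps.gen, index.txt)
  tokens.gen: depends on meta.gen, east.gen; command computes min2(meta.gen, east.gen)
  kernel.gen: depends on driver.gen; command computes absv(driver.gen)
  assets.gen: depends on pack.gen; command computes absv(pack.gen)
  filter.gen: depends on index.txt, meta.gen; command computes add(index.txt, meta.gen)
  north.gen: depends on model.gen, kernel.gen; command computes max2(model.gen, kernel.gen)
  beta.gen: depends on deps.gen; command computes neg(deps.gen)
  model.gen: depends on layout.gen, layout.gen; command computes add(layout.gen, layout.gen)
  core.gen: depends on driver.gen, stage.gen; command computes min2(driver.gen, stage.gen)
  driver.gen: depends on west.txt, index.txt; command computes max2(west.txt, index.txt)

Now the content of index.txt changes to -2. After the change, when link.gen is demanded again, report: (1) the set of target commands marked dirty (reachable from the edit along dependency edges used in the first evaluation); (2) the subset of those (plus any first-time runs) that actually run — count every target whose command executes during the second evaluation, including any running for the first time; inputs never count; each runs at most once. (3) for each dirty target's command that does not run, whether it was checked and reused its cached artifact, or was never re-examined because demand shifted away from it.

Initial pass — values computed on the first demand:
  driver.gen = max2(6, -1) = 6
  kernel.gen = absv(6) = 6
  stage.gen = neg(6) = -6
  meta.gen = min2(-6, 6) = -6
  deps.gen = absv(-6) = 6
  east.gen = min2(6, -1) = -1
  layout.gen = absv(-1) = 1
  model.gen = add(1, 1) = 2
  cache.gen = neg(2) = -2
  merge.gen = max2(6, -2) = 6
  pack.gen = mul(-2, 6) = -12
  link.gen = min2(-12, 6) = -12

Second demand — change propagation:
  driver.gen: re-runs because index.txt -1->-2; new result 6 (unchanged).
  kernel.gen: re-examined; everything it read last time is the same (driver.gen unchanged) — cache 6 kept, no run.
  stage.gen: re-examined; everything it read last time is the same (driver.gen unchanged) — cache -6 kept, no run.
  meta.gen: re-examined; everything it read last time is the same (stage.gen unchanged, west.txt unchanged) — cache -6 kept, no run.
  deps.gen: re-examined; everything it read last time is the same (meta.gen unchanged) — cache 6 kept, no run.
  east.gen: re-runs because index.txt -1->-2; new result -2.
  layout.gen: re-runs because east.gen -1->-2; new result 2.
  model.gen: re-runs because layout.gen 1->2; layout.gen 1->2; new result 4.
  cache.gen: re-runs because model.gen 2->4; new result -4.
  merge.gen: re-runs because cache.gen -2->-4; new result 6 (unchanged).
  pack.gen: re-runs because cache.gen -2->-4; new result -24.
  link.gen: re-runs because pack.gen -12->-24; new result -24.

The important point: at stage.gen every value read last time is unchanged, so the dirty flag clears without a run.

Dirty set: cache.gen, deps.gen, driver.gen, east.gen, kernel.gen, layout.gen, link.gen, merge.gen, meta.gen, model.gen, pack.gen, stage.gen.
Run set: cache.gen, driver.gen, east.gen, layout.gen, link.gen, merge.gen, model.gen, pack.gen (8 run).
Re-examined without running (cache reused): deps.gen, kernel.gen, meta.gen, stage.gen.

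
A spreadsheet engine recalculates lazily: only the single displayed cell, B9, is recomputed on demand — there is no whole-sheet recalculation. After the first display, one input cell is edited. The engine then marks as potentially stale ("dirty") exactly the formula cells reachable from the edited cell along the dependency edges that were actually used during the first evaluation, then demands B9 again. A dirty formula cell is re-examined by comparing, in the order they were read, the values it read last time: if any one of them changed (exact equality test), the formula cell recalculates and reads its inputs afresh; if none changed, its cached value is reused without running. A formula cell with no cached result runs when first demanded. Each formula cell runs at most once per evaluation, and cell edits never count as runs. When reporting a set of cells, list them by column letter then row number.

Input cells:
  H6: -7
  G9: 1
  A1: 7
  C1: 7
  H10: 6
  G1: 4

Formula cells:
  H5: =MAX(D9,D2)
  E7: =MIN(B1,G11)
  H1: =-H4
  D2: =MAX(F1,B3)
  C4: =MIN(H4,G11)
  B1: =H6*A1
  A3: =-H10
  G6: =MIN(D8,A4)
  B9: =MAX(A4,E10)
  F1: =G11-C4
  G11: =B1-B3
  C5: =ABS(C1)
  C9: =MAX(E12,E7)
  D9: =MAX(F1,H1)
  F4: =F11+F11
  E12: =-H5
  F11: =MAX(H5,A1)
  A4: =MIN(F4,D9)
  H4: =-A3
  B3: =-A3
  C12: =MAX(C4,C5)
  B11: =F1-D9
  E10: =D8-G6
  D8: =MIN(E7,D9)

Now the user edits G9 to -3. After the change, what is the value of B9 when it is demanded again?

First evaluation (everything demanded from the output):
  A3 = -(6) = -6
  B1 = -7 * 7 = -49
  B3 = -(-6) = 6
  G11 = -49 - 6 = -55
  E7 = MIN(-49, -55) = -55
  H4 = -(-6) = 6
  C4 = MIN(6, -55) = -55
  F1 = -55 - -55 = 0
  D2 = MAX(0, 6) = 6
  H1 = -(6) = -6
  D9 = MAX(0, -6) = 0
  D8 = MIN(-55, 0) = -55
  H5 = MAX(0, 6) = 6
  F11 = MAX(6, 7) = 7
  F4 = 7 + 7 = 14
  A4 = MIN(14, 0) = 0
  G6 = MIN(-55, 0) = -55
  E10 = -55 - -55 = 0
  B9 = MAX(0, 0) = 0

Propagation after the edit:
  G9 feeds no computation that the output demands — nothing is marked dirty and nothing runs.

Key observation: G9 is never demanded by the output, so the edit triggers no recomputation at all.

New value of B9: 0.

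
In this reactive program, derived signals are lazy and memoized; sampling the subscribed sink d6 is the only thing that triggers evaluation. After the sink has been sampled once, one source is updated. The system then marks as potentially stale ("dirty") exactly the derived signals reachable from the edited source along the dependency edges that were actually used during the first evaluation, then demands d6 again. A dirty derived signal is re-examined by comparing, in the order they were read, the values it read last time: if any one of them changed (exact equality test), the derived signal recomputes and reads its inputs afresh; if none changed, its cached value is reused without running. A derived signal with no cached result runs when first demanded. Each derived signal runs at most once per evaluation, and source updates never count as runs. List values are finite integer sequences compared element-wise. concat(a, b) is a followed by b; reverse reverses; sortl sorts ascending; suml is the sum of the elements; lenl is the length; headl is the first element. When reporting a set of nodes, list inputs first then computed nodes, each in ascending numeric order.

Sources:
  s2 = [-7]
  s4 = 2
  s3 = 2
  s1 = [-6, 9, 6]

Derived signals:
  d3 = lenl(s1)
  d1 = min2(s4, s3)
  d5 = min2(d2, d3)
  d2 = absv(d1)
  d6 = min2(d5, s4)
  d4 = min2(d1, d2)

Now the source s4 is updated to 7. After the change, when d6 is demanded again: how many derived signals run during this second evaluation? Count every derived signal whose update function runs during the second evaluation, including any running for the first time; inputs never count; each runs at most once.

First demand of the output computes:
  d1 = min2(2, 2) = 2
  d2 = absv(2) = 2
  d3 = lenl([-6, 9, 6]) = 3
  d5 = min2(2, 3) = 2
  d6 = min2(2, 2) = 2

After the edit, cleaning proceeds:
  d1: a read changed (s4 2->7) — executes, giving 2 — identical to its old value.
  d2: dirty, but its reads are unchanged (d1 unchanged); cached 2 stands.
  d5: dirty, but its reads are unchanged (d2 unchanged, d3 unchanged); cached 2 stands.
  d6: a read changed (s4 2->7) — executes, giving 2 — identical to its old value.

Note where the cutoff bites: d2 is checked, finds nothing changed, and keeps its cache.

2 derived signals run: d1, d6.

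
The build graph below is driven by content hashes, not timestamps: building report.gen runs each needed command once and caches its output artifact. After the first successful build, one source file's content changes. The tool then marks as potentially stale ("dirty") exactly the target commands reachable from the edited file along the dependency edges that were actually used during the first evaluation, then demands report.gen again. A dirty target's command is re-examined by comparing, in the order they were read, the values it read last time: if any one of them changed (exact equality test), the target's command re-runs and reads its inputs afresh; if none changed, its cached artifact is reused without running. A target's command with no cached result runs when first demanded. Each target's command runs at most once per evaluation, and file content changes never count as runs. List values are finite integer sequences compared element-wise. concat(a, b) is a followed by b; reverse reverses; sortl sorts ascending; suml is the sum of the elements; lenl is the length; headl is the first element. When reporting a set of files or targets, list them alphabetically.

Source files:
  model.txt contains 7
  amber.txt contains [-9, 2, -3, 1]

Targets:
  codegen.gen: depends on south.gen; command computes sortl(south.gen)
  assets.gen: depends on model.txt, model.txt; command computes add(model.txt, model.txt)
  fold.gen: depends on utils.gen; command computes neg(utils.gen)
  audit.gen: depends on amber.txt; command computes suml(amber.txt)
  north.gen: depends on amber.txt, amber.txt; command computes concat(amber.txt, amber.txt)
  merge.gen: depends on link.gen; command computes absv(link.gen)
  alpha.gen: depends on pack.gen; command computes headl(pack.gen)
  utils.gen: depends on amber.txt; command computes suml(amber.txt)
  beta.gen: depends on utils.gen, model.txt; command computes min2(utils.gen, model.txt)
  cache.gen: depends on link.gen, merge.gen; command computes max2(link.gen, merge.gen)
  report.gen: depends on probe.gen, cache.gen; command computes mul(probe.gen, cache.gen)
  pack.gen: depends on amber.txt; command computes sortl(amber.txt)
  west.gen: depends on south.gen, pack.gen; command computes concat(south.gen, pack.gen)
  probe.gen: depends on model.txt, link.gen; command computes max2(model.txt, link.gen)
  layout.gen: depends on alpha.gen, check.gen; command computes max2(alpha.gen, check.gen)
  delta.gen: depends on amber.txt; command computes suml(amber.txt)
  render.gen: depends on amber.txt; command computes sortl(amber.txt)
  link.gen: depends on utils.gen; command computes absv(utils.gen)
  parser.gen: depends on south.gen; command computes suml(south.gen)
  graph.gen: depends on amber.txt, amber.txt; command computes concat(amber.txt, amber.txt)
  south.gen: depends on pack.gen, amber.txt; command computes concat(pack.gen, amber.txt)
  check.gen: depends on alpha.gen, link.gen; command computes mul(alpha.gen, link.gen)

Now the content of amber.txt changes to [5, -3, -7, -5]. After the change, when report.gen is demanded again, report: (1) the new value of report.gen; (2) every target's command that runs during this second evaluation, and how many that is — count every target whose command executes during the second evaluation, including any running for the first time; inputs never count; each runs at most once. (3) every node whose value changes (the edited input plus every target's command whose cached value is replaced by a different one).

Initial pass — values computed on the first demand:
  utils.gen = suml([-9, 2, -3, 1]) = -9
  link.gen = absv(-9) = 9
  merge.gen = absv(9) = 9
  cache.gen = max2(9, 9) = 9
  probe.gen = max2(7, 9) = 9
  report.gen = mul(9, 9) = 81

Second demand — change propagation:
  utils.gen: re-runs because amber.txt [-9, 2, -3, 1]->[5, -3, -7, -5]; new result -10.
  link.gen: re-runs because utils.gen -9->-10; new result 10.
  merge.gen: re-runs because link.gen 9->10; new result 10.
  cache.gen: re-runs because link.gen 9->10; merge.gen 9->10; new result 10.
  probe.gen: re-runs because link.gen 9->10; new result 10.
  report.gen: re-runs because probe.gen 9->10; cache.gen 9->10; new result 100.

report.gen now evaluates to 100.
Run set: cache.gen, link.gen, merge.gen, probe.gen, report.gen, utils.gen (6 run).
Changed values: amber.txt, cache.gen, link.gen, merge.gen, probe.gen, report.gen, utils.gen.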